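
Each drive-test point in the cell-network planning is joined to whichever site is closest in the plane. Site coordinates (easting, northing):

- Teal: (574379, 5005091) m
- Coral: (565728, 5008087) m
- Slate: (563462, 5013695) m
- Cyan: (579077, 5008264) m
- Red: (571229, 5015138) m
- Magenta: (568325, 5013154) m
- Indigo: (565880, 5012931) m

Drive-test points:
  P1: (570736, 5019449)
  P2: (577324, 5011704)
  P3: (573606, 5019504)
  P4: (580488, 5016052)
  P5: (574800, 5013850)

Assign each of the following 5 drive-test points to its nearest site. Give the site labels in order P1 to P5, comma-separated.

Red, Cyan, Red, Cyan, Red

P1 → Red (d²=18827770.00)
P2 → Cyan (d²=14906609.00)
P3 → Red (d²=24712085.00)
P4 → Cyan (d²=62643865.00)
P5 → Red (d²=14410985.00)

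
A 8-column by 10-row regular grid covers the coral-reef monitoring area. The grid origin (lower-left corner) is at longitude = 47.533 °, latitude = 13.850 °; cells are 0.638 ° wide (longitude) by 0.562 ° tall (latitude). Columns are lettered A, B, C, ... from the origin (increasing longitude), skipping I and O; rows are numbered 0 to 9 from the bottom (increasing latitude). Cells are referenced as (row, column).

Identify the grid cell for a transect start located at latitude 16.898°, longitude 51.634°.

(5, G)

Column index: ⌊(51.634 − 47.533) / 0.638⌋ = ⌊6.428⌋ = 6 → column G
Row offset from origin: ⌊(16.898 − 13.850) / 0.562⌋ = ⌊5.423⌋ = 5 → row 5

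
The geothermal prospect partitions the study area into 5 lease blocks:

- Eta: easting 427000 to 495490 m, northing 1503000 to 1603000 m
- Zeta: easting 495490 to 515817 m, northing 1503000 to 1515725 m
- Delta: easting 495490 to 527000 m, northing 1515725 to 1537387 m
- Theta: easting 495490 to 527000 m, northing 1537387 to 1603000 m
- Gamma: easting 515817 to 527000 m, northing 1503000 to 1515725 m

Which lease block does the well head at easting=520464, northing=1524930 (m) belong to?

Delta

The point has easting = 520464 and northing = 1524930.
Only Delta satisfies 495490 ≤ easting ≤ 527000 and 1515725 ≤ northing ≤ 1537387.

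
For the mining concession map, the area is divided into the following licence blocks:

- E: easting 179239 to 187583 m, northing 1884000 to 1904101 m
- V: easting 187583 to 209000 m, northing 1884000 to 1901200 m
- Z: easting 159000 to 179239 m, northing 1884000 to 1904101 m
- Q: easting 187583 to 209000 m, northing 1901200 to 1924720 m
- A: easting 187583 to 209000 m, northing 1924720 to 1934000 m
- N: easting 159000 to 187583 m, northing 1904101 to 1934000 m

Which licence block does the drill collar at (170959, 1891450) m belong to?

The point has easting = 170959 and northing = 1891450.
Only Z satisfies 159000 ≤ easting ≤ 179239 and 1884000 ≤ northing ≤ 1904101.

Z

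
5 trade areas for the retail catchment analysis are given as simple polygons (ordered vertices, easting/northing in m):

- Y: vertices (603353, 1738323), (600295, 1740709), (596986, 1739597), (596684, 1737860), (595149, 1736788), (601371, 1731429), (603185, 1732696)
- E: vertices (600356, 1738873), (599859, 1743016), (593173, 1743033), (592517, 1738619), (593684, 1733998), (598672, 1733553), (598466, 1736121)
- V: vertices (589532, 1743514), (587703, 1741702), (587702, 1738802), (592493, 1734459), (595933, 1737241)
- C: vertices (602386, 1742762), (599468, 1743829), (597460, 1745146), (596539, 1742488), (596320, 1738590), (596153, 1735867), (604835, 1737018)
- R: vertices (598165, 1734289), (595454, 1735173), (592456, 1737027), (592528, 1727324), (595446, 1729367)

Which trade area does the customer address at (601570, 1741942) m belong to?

Cast a ray rightward from (601570, 1741942). For each polygon, the edges (by vertex number in listed order) whose endpoints lie on opposite sides of northing = 1741942, where each meets that height, and whether that is right or left of the point:
Y: no edge straddles that height → 0 crossings.
E: 1–2 at easting≈599987.8 (left), 3–4 at easting≈593010.9 (left) → 0 crossings.
V: 1–2 at easting≈587945.3 (left), 5–1 at easting≈591136.1 (left) → 0 crossings.
C: 4–5 at easting≈596508.3 (left), 7–1 at easting≈602735.6 (right) → 1 crossing.
R: no edge straddles that height → 0 crossings.
Only C has an odd count, so the point is inside C.

C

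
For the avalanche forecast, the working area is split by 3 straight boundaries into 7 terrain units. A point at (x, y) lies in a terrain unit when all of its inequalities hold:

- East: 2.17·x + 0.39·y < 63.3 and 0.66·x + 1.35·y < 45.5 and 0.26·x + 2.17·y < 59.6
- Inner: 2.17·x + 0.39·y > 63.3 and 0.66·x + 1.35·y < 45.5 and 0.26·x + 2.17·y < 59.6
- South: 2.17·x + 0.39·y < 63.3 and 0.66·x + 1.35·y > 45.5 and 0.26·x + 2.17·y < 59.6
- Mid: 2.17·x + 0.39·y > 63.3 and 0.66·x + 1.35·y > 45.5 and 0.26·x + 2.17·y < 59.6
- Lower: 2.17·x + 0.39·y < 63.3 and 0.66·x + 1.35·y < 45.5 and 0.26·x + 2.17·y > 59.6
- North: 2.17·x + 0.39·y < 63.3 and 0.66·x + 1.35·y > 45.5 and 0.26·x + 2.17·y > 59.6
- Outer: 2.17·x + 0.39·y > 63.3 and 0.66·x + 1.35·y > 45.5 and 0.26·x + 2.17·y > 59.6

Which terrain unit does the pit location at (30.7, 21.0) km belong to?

2.17·30.7 + 0.39·21.0 = 74.809, which is > 63.3
0.66·30.7 + 1.35·21.0 = 48.612, which is > 45.5
0.26·30.7 + 2.17·21.0 = 53.552, which is < 59.6
This sign pattern matches Mid.

Mid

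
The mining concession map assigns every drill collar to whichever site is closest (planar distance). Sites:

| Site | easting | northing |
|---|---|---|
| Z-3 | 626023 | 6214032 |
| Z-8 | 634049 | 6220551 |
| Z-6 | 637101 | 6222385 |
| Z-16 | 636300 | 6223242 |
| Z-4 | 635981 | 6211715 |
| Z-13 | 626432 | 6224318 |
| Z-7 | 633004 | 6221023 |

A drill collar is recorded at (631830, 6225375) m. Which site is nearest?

Squared distances to each site:
Z-3: 162384898.000; Z-8: 28194937.000; Z-6: 36723541.000; Z-16: 24530589.000; Z-4: 203826401.000; Z-13: 30255653.000; Z-7: 20318180.000.
Minimum at Z-7.

Z-7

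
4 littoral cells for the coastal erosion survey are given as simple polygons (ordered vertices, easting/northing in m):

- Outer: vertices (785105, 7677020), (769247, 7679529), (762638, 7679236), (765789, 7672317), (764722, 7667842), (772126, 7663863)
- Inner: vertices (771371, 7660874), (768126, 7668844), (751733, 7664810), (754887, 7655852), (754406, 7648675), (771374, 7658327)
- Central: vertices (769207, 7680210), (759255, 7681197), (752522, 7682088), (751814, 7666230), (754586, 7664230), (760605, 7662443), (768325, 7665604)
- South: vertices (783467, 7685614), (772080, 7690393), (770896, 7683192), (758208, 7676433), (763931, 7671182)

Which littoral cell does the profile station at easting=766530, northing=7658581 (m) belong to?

Inner

Cast a ray rightward from (766530, 7658581). For each polygon, the edges (by vertex number in listed order) whose endpoints lie on opposite sides of northing = 7658581, where each meets that height, and whether that is right or left of the point:
Outer: no edge straddles that height → 0 crossings.
Inner: 3–4 at easting≈753926.2 (left), 6–1 at easting≈771373.7 (right) → 1 crossing.
Central: no edge straddles that height → 0 crossings.
South: no edge straddles that height → 0 crossings.
Only Inner has an odd count, so the point is inside Inner.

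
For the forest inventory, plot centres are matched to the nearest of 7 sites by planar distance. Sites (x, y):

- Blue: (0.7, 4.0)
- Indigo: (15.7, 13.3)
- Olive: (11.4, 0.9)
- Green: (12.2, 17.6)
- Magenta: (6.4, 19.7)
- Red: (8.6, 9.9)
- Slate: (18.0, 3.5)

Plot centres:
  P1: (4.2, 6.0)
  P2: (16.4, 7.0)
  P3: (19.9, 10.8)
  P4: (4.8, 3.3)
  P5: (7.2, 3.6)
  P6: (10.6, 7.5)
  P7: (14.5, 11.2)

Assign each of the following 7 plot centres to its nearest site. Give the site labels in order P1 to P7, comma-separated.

Blue, Slate, Indigo, Blue, Olive, Red, Indigo

P1 → Blue (d²=16.25)
P2 → Slate (d²=14.81)
P3 → Indigo (d²=23.89)
P4 → Blue (d²=17.30)
P5 → Olive (d²=24.93)
P6 → Red (d²=9.76)
P7 → Indigo (d²=5.85)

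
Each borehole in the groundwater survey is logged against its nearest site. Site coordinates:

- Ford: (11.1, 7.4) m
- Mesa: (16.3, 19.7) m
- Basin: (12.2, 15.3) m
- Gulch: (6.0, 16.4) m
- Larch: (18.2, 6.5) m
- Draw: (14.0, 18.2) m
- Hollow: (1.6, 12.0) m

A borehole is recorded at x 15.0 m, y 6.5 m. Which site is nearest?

Larch

Squared distances to each site:
Ford: 16.020; Mesa: 175.930; Basin: 85.280; Gulch: 179.010; Larch: 10.240; Draw: 137.890; Hollow: 209.810.
Minimum at Larch.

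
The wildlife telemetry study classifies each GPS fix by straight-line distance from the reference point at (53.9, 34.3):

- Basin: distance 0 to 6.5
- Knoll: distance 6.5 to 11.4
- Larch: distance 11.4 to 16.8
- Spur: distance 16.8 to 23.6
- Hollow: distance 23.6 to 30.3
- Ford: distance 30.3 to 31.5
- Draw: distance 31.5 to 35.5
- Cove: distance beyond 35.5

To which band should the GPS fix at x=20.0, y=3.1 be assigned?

Distance = √((20.0−53.9)² + (3.1−34.3)²) = √(1149.210 + 973.440) = 46.072.
35.5 ≤ 46.072 < ∞ → Cove.

Cove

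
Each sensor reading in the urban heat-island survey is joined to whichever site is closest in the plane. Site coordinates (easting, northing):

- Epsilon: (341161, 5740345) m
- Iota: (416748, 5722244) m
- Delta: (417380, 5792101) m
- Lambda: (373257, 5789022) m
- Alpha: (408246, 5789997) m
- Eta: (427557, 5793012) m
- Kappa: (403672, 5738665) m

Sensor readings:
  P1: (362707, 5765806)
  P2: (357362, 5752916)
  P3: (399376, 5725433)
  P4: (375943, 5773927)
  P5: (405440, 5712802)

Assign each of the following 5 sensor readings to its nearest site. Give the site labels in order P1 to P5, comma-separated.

P1 → Lambda (d²=650285156.00)
P2 → Epsilon (d²=420502442.00)
P3 → Kappa (d²=193541440.00)
P4 → Lambda (d²=235073621.00)
P5 → Iota (d²=217022228.00)

Lambda, Epsilon, Kappa, Lambda, Iota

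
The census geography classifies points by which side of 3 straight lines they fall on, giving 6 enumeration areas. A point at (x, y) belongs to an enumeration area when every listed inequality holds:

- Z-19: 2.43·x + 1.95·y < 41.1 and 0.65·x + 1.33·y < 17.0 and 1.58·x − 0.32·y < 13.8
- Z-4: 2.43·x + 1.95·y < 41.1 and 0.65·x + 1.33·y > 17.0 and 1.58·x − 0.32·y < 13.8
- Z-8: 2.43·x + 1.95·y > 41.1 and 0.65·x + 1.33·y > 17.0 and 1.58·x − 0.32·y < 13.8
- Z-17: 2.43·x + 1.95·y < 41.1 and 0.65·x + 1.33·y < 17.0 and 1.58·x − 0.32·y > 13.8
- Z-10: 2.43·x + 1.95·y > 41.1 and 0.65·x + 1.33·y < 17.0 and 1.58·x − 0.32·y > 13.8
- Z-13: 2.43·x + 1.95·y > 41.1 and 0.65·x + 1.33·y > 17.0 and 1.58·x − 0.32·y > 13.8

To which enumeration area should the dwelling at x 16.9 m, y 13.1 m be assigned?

Z-13

2.43·16.9 + 1.95·13.1 = 66.612, which is > 41.1
0.65·16.9 + 1.33·13.1 = 28.408, which is > 17.0
1.58·16.9 − 0.32·13.1 = 22.510, which is > 13.8
This sign pattern matches Z-13.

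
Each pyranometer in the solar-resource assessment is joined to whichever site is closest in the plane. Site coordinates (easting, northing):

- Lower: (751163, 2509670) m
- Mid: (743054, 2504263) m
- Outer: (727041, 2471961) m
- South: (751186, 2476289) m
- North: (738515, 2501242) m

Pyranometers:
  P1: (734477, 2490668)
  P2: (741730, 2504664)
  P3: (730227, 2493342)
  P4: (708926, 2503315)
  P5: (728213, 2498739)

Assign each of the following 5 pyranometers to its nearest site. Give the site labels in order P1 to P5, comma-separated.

North, Mid, North, North, North

P1 → North (d²=128114920.00)
P2 → Mid (d²=1913777.00)
P3 → North (d²=131100944.00)
P4 → North (d²=879806250.00)
P5 → North (d²=112396213.00)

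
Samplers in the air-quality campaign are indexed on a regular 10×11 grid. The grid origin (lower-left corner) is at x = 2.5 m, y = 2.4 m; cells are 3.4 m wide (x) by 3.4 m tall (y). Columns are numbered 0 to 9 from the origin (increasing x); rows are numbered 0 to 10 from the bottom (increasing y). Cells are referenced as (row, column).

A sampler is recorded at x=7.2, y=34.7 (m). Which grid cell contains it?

(9, 1)

Column index: ⌊(7.2 − 2.5) / 3.4⌋ = ⌊1.382⌋ = 1
Row offset from origin: ⌊(34.7 − 2.4) / 3.4⌋ = ⌊9.500⌋ = 9 → row 9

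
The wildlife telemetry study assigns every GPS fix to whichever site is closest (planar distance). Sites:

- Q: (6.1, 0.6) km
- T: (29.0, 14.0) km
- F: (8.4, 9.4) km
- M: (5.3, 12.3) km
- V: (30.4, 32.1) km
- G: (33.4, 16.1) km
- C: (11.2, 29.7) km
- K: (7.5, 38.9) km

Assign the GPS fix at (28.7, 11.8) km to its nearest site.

T

Squared distances to each site:
Q: 636.200; T: 4.930; F: 417.850; M: 547.810; V: 414.980; G: 40.580; C: 626.660; K: 1183.850.
Minimum at T.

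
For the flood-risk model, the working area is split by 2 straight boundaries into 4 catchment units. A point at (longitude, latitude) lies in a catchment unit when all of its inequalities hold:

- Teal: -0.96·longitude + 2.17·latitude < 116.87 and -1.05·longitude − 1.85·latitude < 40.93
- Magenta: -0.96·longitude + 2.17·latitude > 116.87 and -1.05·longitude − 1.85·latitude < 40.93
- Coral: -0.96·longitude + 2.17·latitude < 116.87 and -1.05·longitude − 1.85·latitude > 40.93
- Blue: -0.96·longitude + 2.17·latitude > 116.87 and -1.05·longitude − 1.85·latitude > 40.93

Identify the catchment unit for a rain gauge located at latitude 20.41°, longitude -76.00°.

Blue

-0.96·-76.00 + 2.17·20.41 = 117.250, which is > 116.87
-1.05·-76.00 − 1.85·20.41 = 42.041, which is > 40.93
This sign pattern matches Blue.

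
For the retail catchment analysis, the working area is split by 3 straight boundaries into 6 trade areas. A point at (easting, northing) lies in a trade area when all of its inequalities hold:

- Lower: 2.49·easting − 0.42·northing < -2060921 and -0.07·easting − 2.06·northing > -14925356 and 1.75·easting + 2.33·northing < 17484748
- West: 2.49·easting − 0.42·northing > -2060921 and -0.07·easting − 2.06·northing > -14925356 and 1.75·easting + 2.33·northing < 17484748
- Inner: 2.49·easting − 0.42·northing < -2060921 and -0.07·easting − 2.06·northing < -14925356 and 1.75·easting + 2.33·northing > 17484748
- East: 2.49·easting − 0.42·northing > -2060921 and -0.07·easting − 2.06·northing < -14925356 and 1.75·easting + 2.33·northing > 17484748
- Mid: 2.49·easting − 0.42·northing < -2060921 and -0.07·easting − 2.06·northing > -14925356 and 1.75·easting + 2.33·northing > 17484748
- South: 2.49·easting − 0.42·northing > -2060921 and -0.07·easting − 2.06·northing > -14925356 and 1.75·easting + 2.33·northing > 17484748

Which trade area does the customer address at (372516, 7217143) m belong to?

2.49·372516 − 0.42·7217143 = -2103635.220, which is < -2060921
-0.07·372516 − 2.06·7217143 = -14893390.700, which is > -14925356
1.75·372516 + 2.33·7217143 = 17467846.190, which is < 17484748
This sign pattern matches Lower.

Lower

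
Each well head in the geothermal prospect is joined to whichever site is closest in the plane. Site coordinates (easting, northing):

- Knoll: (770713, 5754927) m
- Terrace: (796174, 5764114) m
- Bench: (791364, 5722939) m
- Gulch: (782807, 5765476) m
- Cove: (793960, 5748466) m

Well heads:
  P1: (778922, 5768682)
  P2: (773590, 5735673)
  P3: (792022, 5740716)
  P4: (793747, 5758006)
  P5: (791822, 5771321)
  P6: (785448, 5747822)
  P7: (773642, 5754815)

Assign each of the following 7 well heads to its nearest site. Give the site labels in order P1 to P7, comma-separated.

Gulch, Knoll, Cove, Terrace, Terrace, Cove, Knoll

P1 → Gulch (d²=25371661.00)
P2 → Knoll (d²=378993645.00)
P3 → Cove (d²=63818344.00)
P4 → Terrace (d²=43197993.00)
P5 → Terrace (d²=70880753.00)
P6 → Cove (d²=72868880.00)
P7 → Knoll (d²=8591585.00)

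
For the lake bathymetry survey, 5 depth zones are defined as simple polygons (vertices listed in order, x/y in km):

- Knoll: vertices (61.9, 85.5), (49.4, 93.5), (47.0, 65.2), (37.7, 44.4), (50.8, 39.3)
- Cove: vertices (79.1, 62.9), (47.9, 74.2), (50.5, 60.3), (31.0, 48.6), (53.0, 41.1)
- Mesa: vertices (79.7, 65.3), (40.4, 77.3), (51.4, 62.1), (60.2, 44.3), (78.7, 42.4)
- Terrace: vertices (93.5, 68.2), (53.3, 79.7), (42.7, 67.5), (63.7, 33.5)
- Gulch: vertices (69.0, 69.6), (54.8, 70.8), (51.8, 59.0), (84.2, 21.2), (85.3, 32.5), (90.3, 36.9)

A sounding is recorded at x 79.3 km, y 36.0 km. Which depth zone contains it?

Cast a ray rightward from (79.3, 36.0). For each polygon, the edges (by vertex number in listed order) whose endpoints lie on opposite sides of y = 36.0, where each meets that height, and whether that is right or left of the point:
Knoll: no edge straddles that height → 0 crossings.
Cove: no edge straddles that height → 0 crossings.
Mesa: no edge straddles that height → 0 crossings.
Terrace: 3–4 at x≈62.16 (left), 4–1 at x≈65.85 (left) → 0 crossings.
Gulch: 3–4 at x≈71.51 (left), 5–6 at x≈89.28 (right) → 1 crossing.
Only Gulch has an odd count, so the point is inside Gulch.

Gulch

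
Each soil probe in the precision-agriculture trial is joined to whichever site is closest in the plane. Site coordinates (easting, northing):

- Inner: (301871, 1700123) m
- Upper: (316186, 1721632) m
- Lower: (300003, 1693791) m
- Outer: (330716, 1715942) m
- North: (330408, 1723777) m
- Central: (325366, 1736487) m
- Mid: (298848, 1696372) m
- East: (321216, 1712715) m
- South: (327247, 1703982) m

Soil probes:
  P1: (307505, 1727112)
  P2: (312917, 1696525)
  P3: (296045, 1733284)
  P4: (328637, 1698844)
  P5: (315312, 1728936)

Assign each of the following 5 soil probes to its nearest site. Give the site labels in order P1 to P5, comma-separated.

P1 → Upper (d²=105390161.00)
P2 → Inner (d²=134959720.00)
P3 → Upper (d²=541428985.00)
P4 → South (d²=28331144.00)
P5 → Upper (d²=54112292.00)

Upper, Inner, Upper, South, Upper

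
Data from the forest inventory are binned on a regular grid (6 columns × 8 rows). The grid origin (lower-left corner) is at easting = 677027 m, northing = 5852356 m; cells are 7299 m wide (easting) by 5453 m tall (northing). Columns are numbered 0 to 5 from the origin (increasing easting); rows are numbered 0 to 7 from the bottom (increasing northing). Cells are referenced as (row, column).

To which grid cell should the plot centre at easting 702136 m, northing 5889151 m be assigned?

(6, 3)

Column index: ⌊(702136 − 677027) / 7299⌋ = ⌊3.440⌋ = 3
Row offset from origin: ⌊(5889151 − 5852356) / 5453⌋ = ⌊6.748⌋ = 6 → row 6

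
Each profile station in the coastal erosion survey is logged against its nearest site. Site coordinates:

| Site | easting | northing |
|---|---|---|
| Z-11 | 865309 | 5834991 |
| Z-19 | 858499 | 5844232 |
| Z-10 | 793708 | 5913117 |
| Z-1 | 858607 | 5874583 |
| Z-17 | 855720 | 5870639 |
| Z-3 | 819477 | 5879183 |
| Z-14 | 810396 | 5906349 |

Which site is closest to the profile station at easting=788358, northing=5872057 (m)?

Z-3

Squared distances to each site:
Z-11: 7295344757.000; Z-19: 5693990506.000; Z-10: 1714546100.000; Z-1: 4941302677.000; Z-17: 4539649768.000; Z-3: 1019172037.000; Z-14: 1661614708.000.
Minimum at Z-3.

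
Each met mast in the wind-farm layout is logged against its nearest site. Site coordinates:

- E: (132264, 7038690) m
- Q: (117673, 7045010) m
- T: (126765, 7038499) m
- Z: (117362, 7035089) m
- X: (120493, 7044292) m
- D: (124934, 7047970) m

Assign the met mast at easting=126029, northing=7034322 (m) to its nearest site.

Squared distances to each site:
E: 57954649.000; Q: 184056080.000; T: 17989025.000; Z: 75705178.000; X: 130048196.000; D: 187466929.000.
Minimum at T.

T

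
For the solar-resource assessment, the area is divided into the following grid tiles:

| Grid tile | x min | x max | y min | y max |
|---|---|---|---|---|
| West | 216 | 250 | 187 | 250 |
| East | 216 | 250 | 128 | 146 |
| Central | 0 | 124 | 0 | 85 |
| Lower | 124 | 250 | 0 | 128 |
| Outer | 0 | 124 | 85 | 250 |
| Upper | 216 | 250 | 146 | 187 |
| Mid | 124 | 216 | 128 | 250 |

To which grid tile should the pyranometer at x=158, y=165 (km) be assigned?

Mid

The point has x = 158 and y = 165.
Only Mid satisfies 124 ≤ x ≤ 216 and 128 ≤ y ≤ 250.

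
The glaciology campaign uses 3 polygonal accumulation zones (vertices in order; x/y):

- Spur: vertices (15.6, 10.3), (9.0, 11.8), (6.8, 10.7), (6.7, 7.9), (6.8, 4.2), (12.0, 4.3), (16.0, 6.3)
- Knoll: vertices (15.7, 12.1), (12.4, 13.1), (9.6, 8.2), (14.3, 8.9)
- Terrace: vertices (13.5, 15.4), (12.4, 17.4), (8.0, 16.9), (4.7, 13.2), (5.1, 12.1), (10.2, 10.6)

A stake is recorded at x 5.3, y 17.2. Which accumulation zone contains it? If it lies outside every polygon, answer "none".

Cast a ray rightward from (5.3, 17.2). For each polygon, the edges (by vertex number in listed order) whose endpoints lie on opposite sides of y = 17.2, where each meets that height, and whether that is right or left of the point:
Spur: no edge straddles that height → 0 crossings.
Knoll: no edge straddles that height → 0 crossings.
Terrace: 1–2 at x≈12.51 (right), 2–3 at x≈10.64 (right) → 2 crossings.
All counts are even, so the point lies outside every listed polygon.

none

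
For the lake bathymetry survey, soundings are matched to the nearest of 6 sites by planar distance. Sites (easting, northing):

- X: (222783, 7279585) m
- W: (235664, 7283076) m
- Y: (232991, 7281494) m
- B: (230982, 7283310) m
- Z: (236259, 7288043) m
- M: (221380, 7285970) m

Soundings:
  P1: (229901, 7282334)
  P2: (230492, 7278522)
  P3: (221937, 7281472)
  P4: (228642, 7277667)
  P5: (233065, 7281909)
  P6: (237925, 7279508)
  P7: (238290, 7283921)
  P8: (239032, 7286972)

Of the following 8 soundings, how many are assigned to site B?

1

P1 → B
P2 → Y
P3 → X
P4 → Y
P5 → Y
P6 → W
P7 → W
P8 → Z
1 of the 8 goes to B.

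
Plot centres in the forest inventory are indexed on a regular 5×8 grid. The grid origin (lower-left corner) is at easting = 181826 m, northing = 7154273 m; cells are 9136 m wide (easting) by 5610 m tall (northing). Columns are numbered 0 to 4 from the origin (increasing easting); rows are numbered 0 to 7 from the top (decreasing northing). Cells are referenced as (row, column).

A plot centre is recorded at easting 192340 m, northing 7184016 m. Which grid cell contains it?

Column index: ⌊(192340 − 181826) / 9136⌋ = ⌊1.151⌋ = 1
Row offset from origin: ⌊(7184016 − 7154273) / 5610⌋ = ⌊5.302⌋ = 5 → row 2 (counted from top)

(2, 1)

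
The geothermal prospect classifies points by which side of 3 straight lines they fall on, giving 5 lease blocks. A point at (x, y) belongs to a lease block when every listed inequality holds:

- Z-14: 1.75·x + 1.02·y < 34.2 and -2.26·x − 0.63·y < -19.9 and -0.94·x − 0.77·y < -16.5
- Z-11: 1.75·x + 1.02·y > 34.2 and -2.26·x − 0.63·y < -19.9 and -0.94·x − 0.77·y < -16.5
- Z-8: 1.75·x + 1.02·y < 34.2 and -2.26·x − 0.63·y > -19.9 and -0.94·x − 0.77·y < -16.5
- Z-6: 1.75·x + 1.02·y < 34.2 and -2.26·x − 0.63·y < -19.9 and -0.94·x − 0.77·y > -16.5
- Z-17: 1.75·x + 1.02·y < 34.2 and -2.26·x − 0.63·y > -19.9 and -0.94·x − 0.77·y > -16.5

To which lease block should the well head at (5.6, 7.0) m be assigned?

1.75·5.6 + 1.02·7.0 = 16.940, which is < 34.2
-2.26·5.6 − 0.63·7.0 = -17.066, which is > -19.9
-0.94·5.6 − 0.77·7.0 = -10.654, which is > -16.5
This sign pattern matches Z-17.

Z-17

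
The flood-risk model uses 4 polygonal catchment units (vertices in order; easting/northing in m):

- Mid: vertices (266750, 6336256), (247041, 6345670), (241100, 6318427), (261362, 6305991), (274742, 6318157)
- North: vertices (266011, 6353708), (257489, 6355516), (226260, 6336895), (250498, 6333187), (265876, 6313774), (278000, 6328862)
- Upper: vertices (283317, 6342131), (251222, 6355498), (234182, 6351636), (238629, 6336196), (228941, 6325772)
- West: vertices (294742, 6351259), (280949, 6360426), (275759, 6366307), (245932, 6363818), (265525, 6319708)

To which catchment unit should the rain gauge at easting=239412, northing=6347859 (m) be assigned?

Upper

Cast a ray rightward from (239412, 6347859). For each polygon, the edges (by vertex number in listed order) whose endpoints lie on opposite sides of northing = 6347859, where each meets that height, and whether that is right or left of the point:
Mid: no edge straddles that height → 0 crossings.
North: 2–3 at easting≈244647.6 (right), 6–1 at easting≈268833.3 (right) → 2 crossings.
Upper: 1–2 at easting≈269563.7 (right), 3–4 at easting≈235269.8 (left) → 1 crossing.
West: 4–5 at easting≈253020.7 (right), 5–1 at easting≈291593.5 (right) → 2 crossings.
Only Upper has an odd count, so the point is inside Upper.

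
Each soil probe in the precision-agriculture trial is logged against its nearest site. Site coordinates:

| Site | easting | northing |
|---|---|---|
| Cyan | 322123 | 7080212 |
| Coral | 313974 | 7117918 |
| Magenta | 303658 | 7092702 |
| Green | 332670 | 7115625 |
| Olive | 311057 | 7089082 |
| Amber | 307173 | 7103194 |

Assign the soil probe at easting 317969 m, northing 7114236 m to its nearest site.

Squared distances to each site:
Cyan: 1174888292.000; Coral: 29517149.000; Magenta: 668517877.000; Green: 218048722.000; Olive: 680499460.000; Amber: 238479380.000.
Minimum at Coral.

Coral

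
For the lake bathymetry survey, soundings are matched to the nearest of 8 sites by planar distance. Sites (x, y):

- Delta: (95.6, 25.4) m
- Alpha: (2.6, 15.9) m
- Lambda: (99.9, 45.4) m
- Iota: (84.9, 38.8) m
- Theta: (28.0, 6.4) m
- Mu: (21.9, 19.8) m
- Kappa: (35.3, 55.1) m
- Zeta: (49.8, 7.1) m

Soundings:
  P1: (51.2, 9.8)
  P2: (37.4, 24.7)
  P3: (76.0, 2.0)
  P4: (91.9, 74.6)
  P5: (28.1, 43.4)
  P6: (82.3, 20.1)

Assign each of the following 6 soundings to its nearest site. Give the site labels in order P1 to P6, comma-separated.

P1 → Zeta (d²=9.25)
P2 → Mu (d²=264.26)
P3 → Zeta (d²=712.45)
P4 → Lambda (d²=916.64)
P5 → Kappa (d²=188.73)
P6 → Delta (d²=204.98)

Zeta, Mu, Zeta, Lambda, Kappa, Delta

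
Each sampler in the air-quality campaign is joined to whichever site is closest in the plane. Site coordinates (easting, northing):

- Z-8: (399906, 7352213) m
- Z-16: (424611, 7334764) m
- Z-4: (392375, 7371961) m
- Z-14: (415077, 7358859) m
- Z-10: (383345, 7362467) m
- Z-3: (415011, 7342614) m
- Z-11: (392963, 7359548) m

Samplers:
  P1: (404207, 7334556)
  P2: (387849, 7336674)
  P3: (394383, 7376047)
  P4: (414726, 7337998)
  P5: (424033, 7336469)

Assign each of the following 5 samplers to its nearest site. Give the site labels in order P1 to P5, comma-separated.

P1 → Z-3 (d²=181657780.00)
P2 → Z-8 (d²=386831770.00)
P3 → Z-4 (d²=20727460.00)
P4 → Z-3 (d²=21388681.00)
P5 → Z-16 (d²=3241109.00)

Z-3, Z-8, Z-4, Z-3, Z-16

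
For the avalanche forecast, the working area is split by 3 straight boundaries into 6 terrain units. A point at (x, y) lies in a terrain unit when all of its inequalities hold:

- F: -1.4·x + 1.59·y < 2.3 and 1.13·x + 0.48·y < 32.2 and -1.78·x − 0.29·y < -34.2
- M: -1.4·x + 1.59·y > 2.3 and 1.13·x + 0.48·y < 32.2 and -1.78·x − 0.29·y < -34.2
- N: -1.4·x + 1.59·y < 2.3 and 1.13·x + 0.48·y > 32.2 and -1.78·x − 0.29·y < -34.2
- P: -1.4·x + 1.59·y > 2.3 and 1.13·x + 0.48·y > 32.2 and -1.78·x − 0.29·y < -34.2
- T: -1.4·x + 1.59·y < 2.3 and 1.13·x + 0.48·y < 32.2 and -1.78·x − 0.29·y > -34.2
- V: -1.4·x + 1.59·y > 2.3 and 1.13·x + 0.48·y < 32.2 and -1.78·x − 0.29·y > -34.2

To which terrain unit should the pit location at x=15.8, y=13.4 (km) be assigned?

-1.4·15.8 + 1.59·13.4 = -0.814, which is < 2.3
1.13·15.8 + 0.48·13.4 = 24.286, which is < 32.2
-1.78·15.8 − 0.29·13.4 = -32.010, which is > -34.2
This sign pattern matches T.

T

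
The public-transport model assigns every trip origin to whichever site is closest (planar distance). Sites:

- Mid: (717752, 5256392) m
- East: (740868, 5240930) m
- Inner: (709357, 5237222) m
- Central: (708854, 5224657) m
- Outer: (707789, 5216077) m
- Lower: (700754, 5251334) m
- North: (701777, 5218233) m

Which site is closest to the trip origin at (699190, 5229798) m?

Squared distances to each site:
Mid: 1051788680.000; East: 1860977108.000; Inner: 158483665.000; Central: 119822777.000; Outer: 262208642.000; Lower: 466245392.000; North: 140441794.000.
Minimum at Central.

Central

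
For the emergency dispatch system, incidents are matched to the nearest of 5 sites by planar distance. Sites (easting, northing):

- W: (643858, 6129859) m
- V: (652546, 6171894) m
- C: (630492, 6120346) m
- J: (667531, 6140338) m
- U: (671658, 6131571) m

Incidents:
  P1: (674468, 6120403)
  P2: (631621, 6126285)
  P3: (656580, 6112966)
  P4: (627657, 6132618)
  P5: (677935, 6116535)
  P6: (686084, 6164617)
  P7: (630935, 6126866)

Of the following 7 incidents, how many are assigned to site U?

P1 → U
P2 → C
P3 → W
P4 → C
P5 → U
P6 → J
P7 → C
2 of the 7 go to U.

2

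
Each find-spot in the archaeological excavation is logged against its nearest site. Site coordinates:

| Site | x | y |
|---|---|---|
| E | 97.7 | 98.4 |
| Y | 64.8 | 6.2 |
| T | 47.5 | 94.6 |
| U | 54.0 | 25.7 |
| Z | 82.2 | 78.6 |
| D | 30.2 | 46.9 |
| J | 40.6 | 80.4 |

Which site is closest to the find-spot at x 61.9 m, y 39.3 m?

Squared distances to each site:
E: 4774.450; Y: 1104.020; T: 3265.450; U: 247.370; Z: 1956.580; D: 1062.650; J: 2142.900.
Minimum at U.

U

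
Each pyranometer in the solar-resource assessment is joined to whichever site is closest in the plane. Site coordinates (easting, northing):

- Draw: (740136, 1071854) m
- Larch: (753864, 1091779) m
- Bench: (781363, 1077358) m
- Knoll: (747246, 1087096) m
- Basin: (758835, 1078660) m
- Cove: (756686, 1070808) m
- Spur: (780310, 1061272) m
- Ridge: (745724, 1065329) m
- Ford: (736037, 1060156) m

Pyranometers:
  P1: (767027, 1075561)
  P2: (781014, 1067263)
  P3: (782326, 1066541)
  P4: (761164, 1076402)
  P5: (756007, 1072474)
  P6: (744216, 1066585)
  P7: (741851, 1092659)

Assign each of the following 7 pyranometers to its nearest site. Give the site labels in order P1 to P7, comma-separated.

Basin, Spur, Spur, Basin, Cove, Ridge, Knoll

P1 → Basin (d²=76712665.00)
P2 → Spur (d²=36387697.00)
P3 → Spur (d²=31826617.00)
P4 → Basin (d²=10522805.00)
P5 → Cove (d²=3236597.00)
P6 → Ridge (d²=3851600.00)
P7 → Knoll (d²=60052994.00)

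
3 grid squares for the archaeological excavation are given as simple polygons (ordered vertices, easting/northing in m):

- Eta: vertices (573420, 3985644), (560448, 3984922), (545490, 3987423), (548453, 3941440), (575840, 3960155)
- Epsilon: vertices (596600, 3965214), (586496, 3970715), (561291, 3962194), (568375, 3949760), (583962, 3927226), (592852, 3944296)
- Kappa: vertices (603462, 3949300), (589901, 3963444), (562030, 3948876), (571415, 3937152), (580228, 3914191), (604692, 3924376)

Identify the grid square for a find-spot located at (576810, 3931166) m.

Kappa

Cast a ray rightward from (576810, 3931166). For each polygon, the edges (by vertex number in listed order) whose endpoints lie on opposite sides of northing = 3931166, where each meets that height, and whether that is right or left of the point:
Eta: no edge straddles that height → 0 crossings.
Epsilon: 4–5 at easting≈581236.7 (right), 5–6 at easting≈586013.9 (right) → 2 crossings.
Kappa: 4–5 at easting≈573712.6 (left), 6–1 at easting≈604356.9 (right) → 1 crossing.
Only Kappa has an odd count, so the point is inside Kappa.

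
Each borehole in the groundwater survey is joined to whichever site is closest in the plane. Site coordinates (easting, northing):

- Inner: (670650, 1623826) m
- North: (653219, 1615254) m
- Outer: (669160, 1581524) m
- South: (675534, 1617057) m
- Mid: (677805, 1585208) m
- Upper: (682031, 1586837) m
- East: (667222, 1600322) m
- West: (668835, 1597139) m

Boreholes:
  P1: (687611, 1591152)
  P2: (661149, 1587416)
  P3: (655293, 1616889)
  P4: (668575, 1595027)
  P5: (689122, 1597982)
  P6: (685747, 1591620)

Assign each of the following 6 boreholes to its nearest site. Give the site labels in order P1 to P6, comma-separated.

Upper, Outer, North, West, Upper, Upper

P1 → Upper (d²=49755625.00)
P2 → Outer (d²=98891785.00)
P3 → North (d²=6974701.00)
P4 → West (d²=4528144.00)
P5 → Upper (d²=174493306.00)
P6 → Upper (d²=36685745.00)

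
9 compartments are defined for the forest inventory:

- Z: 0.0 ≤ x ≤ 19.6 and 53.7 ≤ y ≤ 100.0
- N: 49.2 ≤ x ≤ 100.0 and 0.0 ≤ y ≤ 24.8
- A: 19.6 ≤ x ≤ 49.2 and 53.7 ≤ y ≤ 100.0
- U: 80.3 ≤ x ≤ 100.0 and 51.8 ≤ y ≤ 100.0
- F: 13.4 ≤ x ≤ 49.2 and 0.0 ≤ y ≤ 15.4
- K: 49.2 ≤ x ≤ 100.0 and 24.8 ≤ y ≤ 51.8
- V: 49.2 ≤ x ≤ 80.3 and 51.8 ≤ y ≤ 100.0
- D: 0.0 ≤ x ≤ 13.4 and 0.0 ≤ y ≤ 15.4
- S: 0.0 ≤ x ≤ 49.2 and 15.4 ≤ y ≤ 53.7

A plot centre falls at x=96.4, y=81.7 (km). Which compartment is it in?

U

The point has x = 96.4 and y = 81.7.
Only U satisfies 80.3 ≤ x ≤ 100.0 and 51.8 ≤ y ≤ 100.0.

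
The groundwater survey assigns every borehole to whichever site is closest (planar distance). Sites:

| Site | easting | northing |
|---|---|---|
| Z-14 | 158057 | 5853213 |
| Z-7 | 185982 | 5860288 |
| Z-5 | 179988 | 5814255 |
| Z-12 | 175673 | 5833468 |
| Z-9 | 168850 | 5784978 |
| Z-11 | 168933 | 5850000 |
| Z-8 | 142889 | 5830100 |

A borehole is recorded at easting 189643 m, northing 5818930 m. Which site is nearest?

Squared distances to each site:
Z-14: 2172999485.000; Z-7: 1723887085.000; Z-5: 115074650.000; Z-12: 406514344.000; Z-9: 1585087153.000; Z-11: 1394249000.000; Z-8: 2310705416.000.
Minimum at Z-5.

Z-5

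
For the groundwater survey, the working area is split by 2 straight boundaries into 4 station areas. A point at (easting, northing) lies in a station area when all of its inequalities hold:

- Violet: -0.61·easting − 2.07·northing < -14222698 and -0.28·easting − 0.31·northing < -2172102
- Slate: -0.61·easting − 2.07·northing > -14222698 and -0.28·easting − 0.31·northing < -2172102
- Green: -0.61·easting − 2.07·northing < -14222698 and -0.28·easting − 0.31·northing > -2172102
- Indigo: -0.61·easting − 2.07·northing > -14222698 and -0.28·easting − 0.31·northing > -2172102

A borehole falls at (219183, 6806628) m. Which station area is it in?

-0.61·219183 − 2.07·6806628 = -14223421.590, which is < -14222698
-0.28·219183 − 0.31·6806628 = -2171425.920, which is > -2172102
This sign pattern matches Green.

Green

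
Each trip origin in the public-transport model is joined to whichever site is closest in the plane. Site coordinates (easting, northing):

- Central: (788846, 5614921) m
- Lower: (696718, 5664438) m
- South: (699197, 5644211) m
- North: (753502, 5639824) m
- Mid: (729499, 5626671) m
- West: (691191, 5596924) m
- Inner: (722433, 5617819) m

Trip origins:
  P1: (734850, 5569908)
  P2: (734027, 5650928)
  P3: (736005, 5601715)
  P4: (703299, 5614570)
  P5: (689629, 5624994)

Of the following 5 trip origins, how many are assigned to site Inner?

3

P1 → Inner
P2 → North
P3 → Inner
P4 → Inner
P5 → South
3 of the 5 go to Inner.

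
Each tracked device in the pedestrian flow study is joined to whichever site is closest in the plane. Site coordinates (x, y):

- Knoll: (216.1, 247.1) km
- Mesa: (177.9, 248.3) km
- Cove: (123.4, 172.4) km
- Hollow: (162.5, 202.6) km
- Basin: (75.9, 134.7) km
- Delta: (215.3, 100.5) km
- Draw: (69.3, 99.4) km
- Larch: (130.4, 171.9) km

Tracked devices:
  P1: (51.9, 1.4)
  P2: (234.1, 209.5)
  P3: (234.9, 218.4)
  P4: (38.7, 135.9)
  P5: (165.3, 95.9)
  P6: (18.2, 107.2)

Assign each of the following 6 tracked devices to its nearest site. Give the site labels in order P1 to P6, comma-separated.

Draw, Knoll, Knoll, Basin, Delta, Draw

P1 → Draw (d²=9906.76)
P2 → Knoll (d²=1737.76)
P3 → Knoll (d²=1177.13)
P4 → Basin (d²=1385.28)
P5 → Delta (d²=2521.16)
P6 → Draw (d²=2672.05)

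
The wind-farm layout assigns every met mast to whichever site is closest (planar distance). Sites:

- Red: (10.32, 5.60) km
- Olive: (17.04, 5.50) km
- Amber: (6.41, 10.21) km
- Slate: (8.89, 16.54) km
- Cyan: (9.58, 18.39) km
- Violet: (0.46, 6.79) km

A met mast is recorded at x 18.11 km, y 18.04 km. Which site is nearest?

Cyan

Squared distances to each site:
Red: 215.438; Olive: 158.396; Amber: 198.199; Slate: 87.258; Cyan: 72.883; Violet: 438.085.
Minimum at Cyan.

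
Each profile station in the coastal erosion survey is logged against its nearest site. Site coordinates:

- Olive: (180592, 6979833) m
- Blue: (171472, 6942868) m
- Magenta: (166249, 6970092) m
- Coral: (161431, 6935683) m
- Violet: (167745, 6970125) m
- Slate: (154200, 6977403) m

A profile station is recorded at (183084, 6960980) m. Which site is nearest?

Squared distances to each site:
Olive: 361645673.000; Blue: 462883088.000; Magenta: 366445769.000; Coral: 1108790618.000; Violet: 318915946.000; Slate: 1104000385.000.
Minimum at Violet.

Violet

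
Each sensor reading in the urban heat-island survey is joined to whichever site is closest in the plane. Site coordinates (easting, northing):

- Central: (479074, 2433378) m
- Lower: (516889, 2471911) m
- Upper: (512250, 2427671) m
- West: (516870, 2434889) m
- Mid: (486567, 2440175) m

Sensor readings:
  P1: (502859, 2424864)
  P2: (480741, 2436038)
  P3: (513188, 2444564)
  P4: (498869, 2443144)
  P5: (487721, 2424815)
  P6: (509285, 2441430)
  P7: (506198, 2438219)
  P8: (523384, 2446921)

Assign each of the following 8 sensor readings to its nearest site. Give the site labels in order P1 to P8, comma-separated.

P1 → Upper (d²=96070130.00)
P2 → Central (d²=9854489.00)
P3 → West (d²=107162749.00)
P4 → Mid (d²=160154165.00)
P5 → Central (d²=148095578.00)
P6 → West (d²=100316906.00)
P7 → West (d²=124980484.00)
P8 → West (d²=187201220.00)

Upper, Central, West, Mid, Central, West, West, West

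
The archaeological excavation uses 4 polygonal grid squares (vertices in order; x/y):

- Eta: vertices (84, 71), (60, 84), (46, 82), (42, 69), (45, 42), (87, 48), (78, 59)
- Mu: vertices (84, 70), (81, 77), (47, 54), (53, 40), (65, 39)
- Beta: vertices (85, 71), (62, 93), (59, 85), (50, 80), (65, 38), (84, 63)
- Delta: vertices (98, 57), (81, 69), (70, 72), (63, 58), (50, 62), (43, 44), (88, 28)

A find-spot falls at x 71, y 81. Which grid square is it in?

Beta

Cast a ray rightward from (71, 81). For each polygon, the edges (by vertex number in listed order) whose endpoints lie on opposite sides of y = 81, where each meets that height, and whether that is right or left of the point:
Eta: 1–2 at x≈65.5 (left), 3–4 at x≈45.7 (left) → 0 crossings.
Mu: no edge straddles that height → 0 crossings.
Beta: 1–2 at x≈74.5 (right), 3–4 at x≈51.8 (left) → 1 crossing.
Delta: no edge straddles that height → 0 crossings.
Only Beta has an odd count, so the point is inside Beta.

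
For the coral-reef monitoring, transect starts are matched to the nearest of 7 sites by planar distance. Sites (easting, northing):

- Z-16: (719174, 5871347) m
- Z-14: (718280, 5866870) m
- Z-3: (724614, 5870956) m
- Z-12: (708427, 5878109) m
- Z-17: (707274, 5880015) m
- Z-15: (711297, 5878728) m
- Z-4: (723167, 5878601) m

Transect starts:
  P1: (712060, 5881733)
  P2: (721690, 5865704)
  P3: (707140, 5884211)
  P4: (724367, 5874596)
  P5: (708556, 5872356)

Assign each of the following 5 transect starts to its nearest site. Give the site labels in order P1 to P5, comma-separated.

Z-15, Z-14, Z-17, Z-3, Z-12

P1 → Z-15 (d²=9612194.00)
P2 → Z-14 (d²=12987656.00)
P3 → Z-17 (d²=17624372.00)
P4 → Z-3 (d²=13310609.00)
P5 → Z-12 (d²=33113650.00)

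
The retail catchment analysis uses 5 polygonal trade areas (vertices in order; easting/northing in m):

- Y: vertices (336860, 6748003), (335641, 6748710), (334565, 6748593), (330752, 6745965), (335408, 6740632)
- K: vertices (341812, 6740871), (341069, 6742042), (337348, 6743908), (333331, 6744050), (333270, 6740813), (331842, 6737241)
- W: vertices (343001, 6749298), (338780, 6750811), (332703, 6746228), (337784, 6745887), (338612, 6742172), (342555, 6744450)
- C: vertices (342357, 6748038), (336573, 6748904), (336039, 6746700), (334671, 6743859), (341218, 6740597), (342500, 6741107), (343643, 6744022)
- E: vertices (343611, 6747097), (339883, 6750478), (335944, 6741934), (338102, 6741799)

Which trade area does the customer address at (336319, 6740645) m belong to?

K

Cast a ray rightward from (336319, 6740645). For each polygon, the edges (by vertex number in listed order) whose endpoints lie on opposite sides of northing = 6740645, where each meets that height, and whether that is right or left of the point:
Y: 4–5 at easting≈335396.7 (left), 5–1 at easting≈335410.6 (left) → 0 crossings.
K: 5–6 at easting≈333202.8 (left), 6–1 at easting≈341191.3 (right) → 1 crossing.
W: no edge straddles that height → 0 crossings.
C: 4–5 at easting≈341121.7 (right), 5–6 at easting≈341338.7 (right) → 2 crossings.
E: no edge straddles that height → 0 crossings.
Only K has an odd count, so the point is inside K.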